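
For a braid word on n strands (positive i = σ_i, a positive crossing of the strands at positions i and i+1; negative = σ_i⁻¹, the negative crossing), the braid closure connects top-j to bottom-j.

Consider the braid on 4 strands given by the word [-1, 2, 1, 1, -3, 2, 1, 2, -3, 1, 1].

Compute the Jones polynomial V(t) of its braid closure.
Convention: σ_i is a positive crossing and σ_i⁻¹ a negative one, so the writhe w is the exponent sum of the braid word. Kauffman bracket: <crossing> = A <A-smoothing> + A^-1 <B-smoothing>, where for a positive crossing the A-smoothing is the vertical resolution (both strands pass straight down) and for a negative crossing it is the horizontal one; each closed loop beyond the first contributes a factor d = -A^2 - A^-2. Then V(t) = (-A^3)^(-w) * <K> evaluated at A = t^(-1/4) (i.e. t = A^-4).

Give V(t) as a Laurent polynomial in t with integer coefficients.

The presented braid s1^-1 s2 s1 s1 s3^-1 s2 s1 s2 s3^-1 s1 s1 on 4 strands reduces by inverse Markov moves (closure unchanged at each step):
  Deconjugate: the word is γ·β·γ⁻¹ with γ = s1^-1 (prefix) and γ⁻¹ = s1 (suffix); strip both.
Reduced to β = s2 s1 s1 s3^-1 s2 s1 s2 s3^-1 s1 on 4 strands, 9 crossings.
Compute on β:
Braid: s2 s1 s1 s3^-1 s2 s1 s2 s3^-1 s1 on 4 strands, 9 crossings.
Writhe w = (#positive) - (#negative) = 7 - 2 = 5.
Computing the Kauffman bracket via state sum. There are 2^9 = 512 states.
For each crossing: s=0 is the vertical smoothing, s=1 horizontal. Crossing k contributes A^(sign_k * (1 - 2*s_k)); loop factor d = -A^2 - A^-2.
Tabulate the states by total A-exponent and number of loops L (A-exp: L × count):
  A^9: L=4 ×1
  A^7: L=3 ×9
  A^5: L=2 ×28, L=4 ×8
  A^3: L=1 ×32, L=3 ×48, L=5 ×4
  A^1: L=2 ×91, L=4 ×34, L=6 ×1
  A^-1: L=1 ×23, L=3 ×92, L=5 ×11
  A^-3: L=2 ×43, L=4 ×40, L=6 ×1
  A^-5: L=1 ×4, L=3 ×26, L=5 ×6
  A^-7: L=2 ×4, L=4 ×5
  A^-9: L=3 ×1
Each group contributes A^e * Σ count * d^(L-1):
Powers of d = -A^2 - A^-2: d^2 = A^4 + 2 + A^-4; d^3 = -A^6 - 3*A^2 - 3*A^-2 - A^-6; d^4 = A^8 + 4*A^4 + 6 + 4*A^-4 + A^-8; d^5 = -A^10 - 5*A^6 - 10*A^2 - 10*A^-2 - 5*A^-6 - A^-10.
  A^9 * (d^3) = -A^15 - 3*A^11 - 3*A^7 - A^3
  A^7 * (9*d^2) = 9*A^11 + 18*A^7 + 9*A^3
  A^5 * (28*d + 8*d^3) = -8*A^11 - 52*A^7 - 52*A^3 - 8*A^-1
  A^3 * (32 + 48*d^2 + 4*d^4) = 4*A^11 + 64*A^7 + 152*A^3 + 64*A^-1 + 4*A^-5
  A^1 * (91*d + 34*d^3 + d^5) = -A^11 - 39*A^7 - 203*A^3 - 203*A^-1 - 39*A^-5 - A^-9
  A^-1 * (23 + 92*d^2 + 11*d^4) = 11*A^7 + 136*A^3 + 273*A^-1 + 136*A^-5 + 11*A^-9
  A^-3 * (43*d + 40*d^3 + d^5) = -A^7 - 45*A^3 - 173*A^-1 - 173*A^-5 - 45*A^-9 - A^-13
  A^-5 * (4 + 26*d^2 + 6*d^4) = 6*A^3 + 50*A^-1 + 92*A^-5 + 50*A^-9 + 6*A^-13
  A^-7 * (4*d + 5*d^3) = -5*A^-1 - 19*A^-5 - 19*A^-9 - 5*A^-13
  A^-9 * (d^2) = A^-5 + 2*A^-9 + A^-13
Summing the groups: <K> = -A^15 + A^11 - 2*A^7 + 2*A^3 - 2*A^-1 + 2*A^-5 - 2*A^-9 + A^-13
Normalise by the writhe: (-A^3)^(-w) = (-A^3)^(-5) = -A^-15, so f(A) = -A^-15 * <K> = 1 - A^-4 + 2*A^-8 - 2*A^-12 + 2*A^-16 - 2*A^-20 + 2*A^-24 - A^-28.
Substitute A = t^(-1/4), i.e. A^e → t^(-e/4): V(t) = -t^7 + 2*t^6 - 2*t^5 + 2*t^4 - 2*t^3 + 2*t^2 - t + 1

Answer: -t^7 + 2*t^6 - 2*t^5 + 2*t^4 - 2*t^3 + 2*t^2 - t + 1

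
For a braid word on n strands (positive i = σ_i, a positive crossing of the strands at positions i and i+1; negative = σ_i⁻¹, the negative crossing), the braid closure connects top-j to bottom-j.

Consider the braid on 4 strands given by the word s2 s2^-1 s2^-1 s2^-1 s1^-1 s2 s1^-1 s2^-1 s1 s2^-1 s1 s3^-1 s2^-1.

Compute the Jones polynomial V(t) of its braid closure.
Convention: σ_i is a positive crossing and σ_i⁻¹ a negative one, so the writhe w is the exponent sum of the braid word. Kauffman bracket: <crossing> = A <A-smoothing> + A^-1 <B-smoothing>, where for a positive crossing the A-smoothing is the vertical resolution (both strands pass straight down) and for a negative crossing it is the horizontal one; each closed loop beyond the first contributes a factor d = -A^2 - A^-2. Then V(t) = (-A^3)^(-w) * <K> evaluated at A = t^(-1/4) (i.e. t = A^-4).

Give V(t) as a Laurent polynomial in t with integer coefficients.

The presented braid s2 s2^-1 s2^-1 s2^-1 s1^-1 s2 s1^-1 s2^-1 s1 s2^-1 s1 s3^-1 s2^-1 on 4 strands reduces by inverse Markov moves (closure unchanged at each step):
  Deconjugate: the word is γ·β·γ⁻¹ with γ = s2 (prefix) and γ⁻¹ = s2^-1 (suffix); strip both.
  Destabilize: the word has the form β·s3^-1 where s3^-1 occurs only as the final letter (β ∈ B_3); drop it and the last strand → 3 strands.
Reduced to β = s2^-1 s2^-1 s2^-1 s1^-1 s2 s1^-1 s2^-1 s1 s2^-1 s1 on 3 strands, 10 crossings.
Compute on β:
Braid: s2^-1 s2^-1 s2^-1 s1^-1 s2 s1^-1 s2^-1 s1 s2^-1 s1 on 3 strands, 10 crossings.
Writhe w = (#positive) - (#negative) = 3 - 7 = -4.
Computing the Kauffman bracket via state sum. There are 2^10 = 1024 states.
Smooth each crossing (0=||, 1=⌣⌢); contribution A^(Σ sign_k(1-2s_k)) * d^(L-1).
Tabulate the states by total A-exponent and number of loops L (A-exp: L × count):
  A^10: L=6 ×1
  A^8: L=5 ×10
  A^6: L=4 ×41, L=6 ×4
  A^4: L=3 ×88, L=5 ×31, L=7 ×1
  A^2: L=2 ×102, L=4 ×99, L=6 ×9
  A^0: L=1 ×54, L=3 ×162, L=5 ×36
  A^-2: L=2 ×134, L=4 ×74, L=6 ×2
  A^-4: L=1 ×30, L=3 ×82, L=5 ×8
  A^-6: L=2 ×32, L=4 ×13
  A^-8: L=1 ×3, L=3 ×7
  A^-10: L=2 ×1
Each group contributes A^e * Σ count * d^(L-1):
Powers of d = -A^2 - A^-2: d^2 = A^4 + 2 + A^-4; d^3 = -A^6 - 3*A^2 - 3*A^-2 - A^-6; d^4 = A^8 + 4*A^4 + 6 + 4*A^-4 + A^-8; d^5 = -A^10 - 5*A^6 - 10*A^2 - 10*A^-2 - 5*A^-6 - A^-10; d^6 = A^12 + 6*A^8 + 15*A^4 + 20 + 15*A^-4 + 6*A^-8 + A^-12.
  A^10 * (d^5) = -A^20 - 5*A^16 - 10*A^12 - 10*A^8 - 5*A^4 - 1
  A^8 * (10*d^4) = 10*A^16 + 40*A^12 + 60*A^8 + 40*A^4 + 10
  A^6 * (41*d^3 + 4*d^5) = -4*A^16 - 61*A^12 - 163*A^8 - 163*A^4 - 61 - 4*A^-4
  A^4 * (88*d^2 + 31*d^4 + d^6) = A^16 + 37*A^12 + 227*A^8 + 382*A^4 + 227 + 37*A^-4 + A^-8
  A^2 * (102*d + 99*d^3 + 9*d^5) = -9*A^12 - 144*A^8 - 489*A^4 - 489 - 144*A^-4 - 9*A^-8
  A^0 * (54 + 162*d^2 + 36*d^4) = 36*A^8 + 306*A^4 + 594 + 306*A^-4 + 36*A^-8
  A^-2 * (134*d + 74*d^3 + 2*d^5) = -2*A^8 - 84*A^4 - 376 - 376*A^-4 - 84*A^-8 - 2*A^-12
  A^-4 * (30 + 82*d^2 + 8*d^4) = 8*A^4 + 114 + 242*A^-4 + 114*A^-8 + 8*A^-12
  A^-6 * (32*d + 13*d^3) = -13 - 71*A^-4 - 71*A^-8 - 13*A^-12
  A^-8 * (3 + 7*d^2) = 7*A^-4 + 17*A^-8 + 7*A^-12
  A^-10 * (d) = -A^-8 - A^-12
Summing the groups: <K> = -A^20 + 2*A^16 - 3*A^12 + 4*A^8 - 5*A^4 + 5 - 3*A^-4 + 3*A^-8 - A^-12
Normalise by the writhe: (-A^3)^(-w) = (-A^3)^(4) = A^12, so f(A) = A^12 * <K> = -A^32 + 2*A^28 - 3*A^24 + 4*A^20 - 5*A^16 + 5*A^12 - 3*A^8 + 3*A^4 - 1.
Substitute A = t^(-1/4), i.e. A^e → t^(-e/4): V(t) = -1 + 3*t^-1 - 3*t^-2 + 5*t^-3 - 5*t^-4 + 4*t^-5 - 3*t^-6 + 2*t^-7 - t^-8

Answer: -1 + 3*t^-1 - 3*t^-2 + 5*t^-3 - 5*t^-4 + 4*t^-5 - 3*t^-6 + 2*t^-7 - t^-8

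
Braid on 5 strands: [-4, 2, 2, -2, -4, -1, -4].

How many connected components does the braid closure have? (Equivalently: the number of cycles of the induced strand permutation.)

2

Derivation:
Track the strand permutation on 5 strands, starting from identity.
  step 1: s4^-1 swaps positions 4,5 -> [1 2 3 5 4]
  step 2: s2 swaps positions 2,3 -> [1 3 2 5 4]
  step 3: s2 swaps positions 2,3 -> [1 2 3 5 4]
  step 4: s2^-1 swaps positions 2,3 -> [1 3 2 5 4]
  step 5: s4^-1 swaps positions 4,5 -> [1 3 2 4 5]
  step 6: s1^-1 swaps positions 1,2 -> [3 1 2 4 5]
  step 7: s4^-1 swaps positions 4,5 -> [3 1 2 5 4]
Final permutation (position -> original strand): [3 1 2 5 4]
Closure components = cycle count of this permutation = 2.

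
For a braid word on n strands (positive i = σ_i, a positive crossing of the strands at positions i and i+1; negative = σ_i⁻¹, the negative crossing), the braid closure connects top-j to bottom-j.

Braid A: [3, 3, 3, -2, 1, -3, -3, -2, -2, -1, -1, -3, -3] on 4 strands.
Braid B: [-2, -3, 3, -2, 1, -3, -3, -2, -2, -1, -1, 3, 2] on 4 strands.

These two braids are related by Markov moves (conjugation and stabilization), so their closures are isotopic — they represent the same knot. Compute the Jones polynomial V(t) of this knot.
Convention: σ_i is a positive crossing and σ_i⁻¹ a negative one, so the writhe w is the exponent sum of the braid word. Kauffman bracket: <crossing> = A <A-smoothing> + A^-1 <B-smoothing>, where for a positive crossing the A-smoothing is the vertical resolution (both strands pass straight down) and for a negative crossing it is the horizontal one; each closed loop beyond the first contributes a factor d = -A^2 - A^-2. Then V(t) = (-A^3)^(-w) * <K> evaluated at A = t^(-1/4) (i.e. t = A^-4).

t^-1 - t^-2 + 2*t^-3 - 2*t^-4 + 2*t^-5 - t^-6 + t^-7 - t^-8

Derivation:
Markov-equivalent braids have isotopic closures, hence identical knot invariants. Strip the Markov moves from each word to reach a common short braid β, then compute V(t) once on β.
Braid A: s3 s3 s3 s2^-1 s1 s3^-1 s3^-1 s2^-1 s2^-1 s1^-1 s1^-1 s3^-1 s3^-1 on 4 strands reduces by inverse Markov moves (closure unchanged at each step):
  Deconjugate: the word is γ·β·γ⁻¹ with γ = s3 s3 (prefix) and γ⁻¹ = s3^-1 s3^-1 (suffix); strip both.
Reduced to β = s3 s2^-1 s1 s3^-1 s3^-1 s2^-1 s2^-1 s1^-1 s1^-1 on 4 strands, 9 crossings.
Braid B: s2^-1 s3^-1 s3 s2^-1 s1 s3^-1 s3^-1 s2^-1 s2^-1 s1^-1 s1^-1 s3 s2 on 4 strands reduces by inverse Markov moves (closure unchanged at each step):
  Deconjugate: the word is γ·β·γ⁻¹ with γ = s2^-1 s3^-1 (prefix) and γ⁻¹ = s3 s2 (suffix); strip both.
Reduced to β = s3 s2^-1 s1 s3^-1 s3^-1 s2^-1 s2^-1 s1^-1 s1^-1 on 4 strands, 9 crossings.
Both give the same β = s3 s2^-1 s1 s3^-1 s3^-1 s2^-1 s2^-1 s1^-1 s1^-1 on 4 strands, so one state sum suffices:
Braid: s3 s2^-1 s1 s3^-1 s3^-1 s2^-1 s2^-1 s1^-1 s1^-1 on 4 strands, 9 crossings.
Writhe w = (#positive) - (#negative) = 2 - 7 = -5.
Enumerate smoothing states for the bracket polynomial. There are 2^9 = 512 states.
Smooth each crossing (0=||, 1=⌣⌢); contribution A^(Σ sign_k(1-2s_k)) * d^(L-1).
Tabulate the states by total A-exponent and number of loops L (A-exp: L × count):
  A^9: L=5 ×1
  A^7: L=4 ×9
  A^5: L=3 ×31, L=5 ×5
  A^3: L=2 ×48, L=4 ×35, L=6 ×1
  A^1: L=1 ×28, L=3 ×86, L=5 ×12
  A^-1: L=2 ×82, L=4 ×43, L=6 ×1
  A^-3: L=1 ×20, L=3 ×58, L=5 ×6
  A^-5: L=2 ×25, L=4 ×11
  A^-7: L=1 ×3, L=3 ×6
  A^-9: L=2 ×1
Each group contributes A^e * Σ count * d^(L-1):
Powers of d = -A^2 - A^-2: d^2 = A^4 + 2 + A^-4; d^3 = -A^6 - 3*A^2 - 3*A^-2 - A^-6; d^4 = A^8 + 4*A^4 + 6 + 4*A^-4 + A^-8; d^5 = -A^10 - 5*A^6 - 10*A^2 - 10*A^-2 - 5*A^-6 - A^-10.
  A^9 * (d^4) = A^17 + 4*A^13 + 6*A^9 + 4*A^5 + A
  A^7 * (9*d^3) = -9*A^13 - 27*A^9 - 27*A^5 - 9*A
  A^5 * (31*d^2 + 5*d^4) = 5*A^13 + 51*A^9 + 92*A^5 + 51*A + 5*A^-3
  A^3 * (48*d + 35*d^3 + d^5) = -A^13 - 40*A^9 - 163*A^5 - 163*A - 40*A^-3 - A^-7
  A^1 * (28 + 86*d^2 + 12*d^4) = 12*A^9 + 134*A^5 + 272*A + 134*A^-3 + 12*A^-7
  A^-1 * (82*d + 43*d^3 + d^5) = -A^9 - 48*A^5 - 221*A - 221*A^-3 - 48*A^-7 - A^-11
  A^-3 * (20 + 58*d^2 + 6*d^4) = 6*A^5 + 82*A + 172*A^-3 + 82*A^-7 + 6*A^-11
  A^-5 * (25*d + 11*d^3) = -11*A - 58*A^-3 - 58*A^-7 - 11*A^-11
  A^-7 * (3 + 6*d^2) = 6*A^-3 + 15*A^-7 + 6*A^-11
  A^-9 * (d) = -A^-7 - A^-11
Summing the groups: <K> = A^17 - A^13 + A^9 - 2*A^5 + 2*A - 2*A^-3 + A^-7 - A^-11
Normalise by the writhe: (-A^3)^(-w) = (-A^3)^(5) = -A^15, so f(A) = -A^15 * <K> = -A^32 + A^28 - A^24 + 2*A^20 - 2*A^16 + 2*A^12 - A^8 + A^4.
Substitute A = t^(-1/4), i.e. A^e → t^(-e/4): V(t) = t^-1 - t^-2 + 2*t^-3 - 2*t^-4 + 2*t^-5 - t^-6 + t^-7 - t^-8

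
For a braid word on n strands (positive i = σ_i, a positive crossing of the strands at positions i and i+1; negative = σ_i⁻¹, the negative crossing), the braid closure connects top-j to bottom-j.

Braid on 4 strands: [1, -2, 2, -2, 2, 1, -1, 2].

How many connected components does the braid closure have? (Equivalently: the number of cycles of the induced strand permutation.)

Track the strand permutation on 4 strands, starting from identity.
  step 1: s1 swaps positions 1,2 -> [2 1 3 4]
  step 2: s2^-1 swaps positions 2,3 -> [2 3 1 4]
  step 3: s2 swaps positions 2,3 -> [2 1 3 4]
  step 4: s2^-1 swaps positions 2,3 -> [2 3 1 4]
  step 5: s2 swaps positions 2,3 -> [2 1 3 4]
  step 6: s1 swaps positions 1,2 -> [1 2 3 4]
  step 7: s1^-1 swaps positions 1,2 -> [2 1 3 4]
  step 8: s2 swaps positions 2,3 -> [2 3 1 4]
Final permutation (position -> original strand): [2 3 1 4]
Closure components = cycle count of this permutation = 2.

Answer: 2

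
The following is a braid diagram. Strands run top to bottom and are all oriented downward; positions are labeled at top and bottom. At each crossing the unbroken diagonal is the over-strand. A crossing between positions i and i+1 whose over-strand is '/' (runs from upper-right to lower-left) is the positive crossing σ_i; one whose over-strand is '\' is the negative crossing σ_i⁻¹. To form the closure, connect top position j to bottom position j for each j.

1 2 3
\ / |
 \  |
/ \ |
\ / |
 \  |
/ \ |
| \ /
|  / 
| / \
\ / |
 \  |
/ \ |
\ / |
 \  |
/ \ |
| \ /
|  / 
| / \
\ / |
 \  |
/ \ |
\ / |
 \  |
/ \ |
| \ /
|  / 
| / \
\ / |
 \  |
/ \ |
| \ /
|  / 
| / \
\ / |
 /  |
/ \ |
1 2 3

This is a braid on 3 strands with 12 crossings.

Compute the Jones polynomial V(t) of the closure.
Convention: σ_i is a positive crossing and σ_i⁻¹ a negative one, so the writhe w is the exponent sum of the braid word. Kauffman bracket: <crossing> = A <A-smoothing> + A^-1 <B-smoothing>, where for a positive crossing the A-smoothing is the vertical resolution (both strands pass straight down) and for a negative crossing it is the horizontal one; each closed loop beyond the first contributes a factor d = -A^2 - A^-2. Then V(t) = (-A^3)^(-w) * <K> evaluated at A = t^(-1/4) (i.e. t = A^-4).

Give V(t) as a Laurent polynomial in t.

Reading the diagram top to bottom ('/'-over between positions i,i+1 = s_i, '\'-over = s_i^-1): braid word = s1^-1 s1^-1 s2 s1^-1 s1^-1 s2 s1^-1 s1^-1 s2 s1^-1 s2 s1.
The presented braid s1^-1 s1^-1 s2 s1^-1 s1^-1 s2 s1^-1 s1^-1 s2 s1^-1 s2 s1 on 3 strands reduces by inverse Markov moves (closure unchanged at each step):
  Deconjugate: the word is γ·β·γ⁻¹ with γ = s1^-1 (prefix) and γ⁻¹ = s1 (suffix); strip both.
Reduced to β = s1^-1 s2 s1^-1 s1^-1 s2 s1^-1 s1^-1 s2 s1^-1 s2 on 3 strands, 10 crossings.
Compute on β:
Braid: s1^-1 s2 s1^-1 s1^-1 s2 s1^-1 s1^-1 s2 s1^-1 s2 on 3 strands, 10 crossings.
Writhe w = (#positive) - (#negative) = 4 - 6 = -2.
Enumerate smoothing states for the bracket polynomial. There are 2^10 = 1024 states.
Each crossing splits two ways (0=vertical, 1=horizontal). The state's weight is A^(#A-smoothings - #B-smoothings) * d^(loops - 1).
Tabulate the states by total A-exponent and number of loops L (A-exp: L × count):
  A^10: L=7 ×1
  A^8: L=6 ×10
  A^6: L=5 ×45
  A^4: L=4 ×118, L=6 ×2
  A^2: L=3 ×193, L=5 ×17
  A^0: L=2 ×192, L=4 ×59, L=6 ×1
  A^-2: L=1 ×95, L=3 ×108, L=5 ×7
  A^-4: L=2 ×95, L=4 ×25
  A^-6: L=3 ×43, L=5 ×2
  A^-8: L=4 ×10
  A^-10: L=5 ×1
Each group contributes A^e * Σ count * d^(L-1):
Powers of d = -A^2 - A^-2: d^2 = A^4 + 2 + A^-4; d^3 = -A^6 - 3*A^2 - 3*A^-2 - A^-6; d^4 = A^8 + 4*A^4 + 6 + 4*A^-4 + A^-8; d^5 = -A^10 - 5*A^6 - 10*A^2 - 10*A^-2 - 5*A^-6 - A^-10; d^6 = A^12 + 6*A^8 + 15*A^4 + 20 + 15*A^-4 + 6*A^-8 + A^-12.
  A^10 * (d^6) = A^22 + 6*A^18 + 15*A^14 + 20*A^10 + 15*A^6 + 6*A^2 + A^-2
  A^8 * (10*d^5) = -10*A^18 - 50*A^14 - 100*A^10 - 100*A^6 - 50*A^2 - 10*A^-2
  A^6 * (45*d^4) = 45*A^14 + 180*A^10 + 270*A^6 + 180*A^2 + 45*A^-2
  A^4 * (118*d^3 + 2*d^5) = -2*A^14 - 128*A^10 - 374*A^6 - 374*A^2 - 128*A^-2 - 2*A^-6
  A^2 * (193*d^2 + 17*d^4) = 17*A^10 + 261*A^6 + 488*A^2 + 261*A^-2 + 17*A^-6
  A^0 * (192*d + 59*d^3 + d^5) = -A^10 - 64*A^6 - 379*A^2 - 379*A^-2 - 64*A^-6 - A^-10
  A^-2 * (95 + 108*d^2 + 7*d^4) = 7*A^6 + 136*A^2 + 353*A^-2 + 136*A^-6 + 7*A^-10
  A^-4 * (95*d + 25*d^3) = -25*A^2 - 170*A^-2 - 170*A^-6 - 25*A^-10
  A^-6 * (43*d^2 + 2*d^4) = 2*A^2 + 51*A^-2 + 98*A^-6 + 51*A^-10 + 2*A^-14
  A^-8 * (10*d^3) = -10*A^-2 - 30*A^-6 - 30*A^-10 - 10*A^-14
  A^-10 * (d^4) = A^-2 + 4*A^-6 + 6*A^-10 + 4*A^-14 + A^-18
Summing the groups: <K> = A^22 - 4*A^18 + 8*A^14 - 12*A^10 + 15*A^6 - 16*A^2 + 15*A^-2 - 11*A^-6 + 8*A^-10 - 4*A^-14 + A^-18
Normalise by the writhe: (-A^3)^(-w) = (-A^3)^(2) = A^6, so f(A) = A^6 * <K> = A^28 - 4*A^24 + 8*A^20 - 12*A^16 + 15*A^12 - 16*A^8 + 15*A^4 - 11 + 8*A^-4 - 4*A^-8 + A^-12.
Substitute A = t^(-1/4), i.e. A^e → t^(-e/4): V(t) = t^3 - 4*t^2 + 8*t - 11 + 15*t^-1 - 16*t^-2 + 15*t^-3 - 12*t^-4 + 8*t^-5 - 4*t^-6 + t^-7

Answer: t^3 - 4*t^2 + 8*t - 11 + 15*t^-1 - 16*t^-2 + 15*t^-3 - 12*t^-4 + 8*t^-5 - 4*t^-6 + t^-7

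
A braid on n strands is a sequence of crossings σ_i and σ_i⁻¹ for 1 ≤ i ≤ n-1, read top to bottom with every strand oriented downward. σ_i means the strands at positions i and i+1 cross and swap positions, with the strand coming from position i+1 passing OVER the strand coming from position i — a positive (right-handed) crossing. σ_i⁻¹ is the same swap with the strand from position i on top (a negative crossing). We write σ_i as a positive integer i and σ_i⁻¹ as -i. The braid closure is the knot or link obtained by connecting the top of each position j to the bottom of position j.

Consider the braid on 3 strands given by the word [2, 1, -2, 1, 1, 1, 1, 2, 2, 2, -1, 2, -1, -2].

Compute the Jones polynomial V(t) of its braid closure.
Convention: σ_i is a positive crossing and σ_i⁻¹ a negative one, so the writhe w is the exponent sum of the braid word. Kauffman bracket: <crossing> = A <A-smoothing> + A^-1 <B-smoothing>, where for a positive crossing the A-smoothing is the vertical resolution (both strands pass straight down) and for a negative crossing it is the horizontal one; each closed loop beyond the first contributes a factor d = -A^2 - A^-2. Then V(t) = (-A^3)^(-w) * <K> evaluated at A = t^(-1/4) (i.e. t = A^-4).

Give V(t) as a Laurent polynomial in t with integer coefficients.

The presented braid s2 s1 s2^-1 s1 s1 s1 s1 s2 s2 s2 s1^-1 s2 s1^-1 s2^-1 on 3 strands reduces by inverse Markov moves (closure unchanged at each step):
  Deconjugate: the word is γ·β·γ⁻¹ with γ = s2 (prefix) and γ⁻¹ = s2^-1 (suffix); strip both.
  Deconjugate: the word is γ·β·γ⁻¹ with γ = s1 s2^-1 (prefix) and γ⁻¹ = s2 s1^-1 (suffix); strip both.
  Deconjugate: the word is γ·β·γ⁻¹ with γ = s1 (prefix) and γ⁻¹ = s1^-1 (suffix); strip both.
Reduced to β = s1 s1 s1 s2 s2 s2 on 3 strands, 6 crossings.
Compute on β:
Braid: s1 s1 s1 s2 s2 s2 on 3 strands, 6 crossings.
Writhe w = (#positive) - (#negative) = 6 - 0 = 6.
Enumerate smoothing states for the bracket polynomial. There are 2^6 = 64 states.
For each crossing: s=0 is the vertical smoothing, s=1 horizontal. Crossing k contributes A^(sign_k * (1 - 2*s_k)); loop factor d = -A^2 - A^-2.
Tabulate the states by total A-exponent and number of loops L (A-exp: L × count):
  A^6: L=3 ×1
  A^4: L=2 ×6
  A^2: L=1 ×9, L=3 ×6
  A^0: L=2 ×18, L=4 ×2
  A^-2: L=3 ×15
  A^-4: L=4 ×6
  A^-6: L=5 ×1
Each group contributes A^e * Σ count * d^(L-1):
Powers of d = -A^2 - A^-2: d^2 = A^4 + 2 + A^-4; d^3 = -A^6 - 3*A^2 - 3*A^-2 - A^-6; d^4 = A^8 + 4*A^4 + 6 + 4*A^-4 + A^-8.
  A^6 * (d^2) = A^10 + 2*A^6 + A^2
  A^4 * (6*d) = -6*A^6 - 6*A^2
  A^2 * (9 + 6*d^2) = 6*A^6 + 21*A^2 + 6*A^-2
  A^0 * (18*d + 2*d^3) = -2*A^6 - 24*A^2 - 24*A^-2 - 2*A^-6
  A^-2 * (15*d^2) = 15*A^2 + 30*A^-2 + 15*A^-6
  A^-4 * (6*d^3) = -6*A^2 - 18*A^-2 - 18*A^-6 - 6*A^-10
  A^-6 * (d^4) = A^2 + 4*A^-2 + 6*A^-6 + 4*A^-10 + A^-14
Summing the groups: <K> = A^10 + 2*A^2 - 2*A^-2 + A^-6 - 2*A^-10 + A^-14
Normalise by the writhe: (-A^3)^(-w) = (-A^3)^(-6) = A^-18, so f(A) = A^-18 * <K> = A^-8 + 2*A^-16 - 2*A^-20 + A^-24 - 2*A^-28 + A^-32.
Substitute A = t^(-1/4), i.e. A^e → t^(-e/4): V(t) = t^8 - 2*t^7 + t^6 - 2*t^5 + 2*t^4 + t^2

Answer: t^8 - 2*t^7 + t^6 - 2*t^5 + 2*t^4 + t^2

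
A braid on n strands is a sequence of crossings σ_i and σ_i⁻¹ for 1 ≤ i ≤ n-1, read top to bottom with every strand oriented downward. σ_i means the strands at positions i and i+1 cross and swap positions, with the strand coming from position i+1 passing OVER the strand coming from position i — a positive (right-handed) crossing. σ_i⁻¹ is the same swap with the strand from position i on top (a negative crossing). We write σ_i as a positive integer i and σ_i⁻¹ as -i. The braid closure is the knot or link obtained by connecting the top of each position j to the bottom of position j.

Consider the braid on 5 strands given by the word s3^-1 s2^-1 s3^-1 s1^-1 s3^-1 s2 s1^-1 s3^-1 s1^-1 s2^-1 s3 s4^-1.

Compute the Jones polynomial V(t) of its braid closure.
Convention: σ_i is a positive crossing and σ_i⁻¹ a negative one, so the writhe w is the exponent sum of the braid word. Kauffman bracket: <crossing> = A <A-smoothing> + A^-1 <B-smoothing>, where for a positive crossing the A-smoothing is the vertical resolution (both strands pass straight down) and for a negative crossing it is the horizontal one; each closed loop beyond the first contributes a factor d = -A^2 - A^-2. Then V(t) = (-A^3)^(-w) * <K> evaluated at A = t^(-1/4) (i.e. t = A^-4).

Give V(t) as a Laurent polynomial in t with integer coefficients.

The presented braid s3^-1 s2^-1 s3^-1 s1^-1 s3^-1 s2 s1^-1 s3^-1 s1^-1 s2^-1 s3 s4^-1 on 5 strands reduces by inverse Markov moves (closure unchanged at each step):
  Destabilize: the word has the form β·s4^-1 where s4^-1 occurs only as the final letter (β ∈ B_4); drop it and the last strand → 4 strands.
  Deconjugate: the word is γ·β·γ⁻¹ with γ = s3^-1 (prefix) and γ⁻¹ = s3 (suffix); strip both.
Reduced to β = s2^-1 s3^-1 s1^-1 s3^-1 s2 s1^-1 s3^-1 s1^-1 s2^-1 on 4 strands, 9 crossings.
Compute on β:
Braid: s2^-1 s3^-1 s1^-1 s3^-1 s2 s1^-1 s3^-1 s1^-1 s2^-1 on 4 strands, 9 crossings.
Writhe w = (#positive) - (#negative) = 1 - 8 = -7.
Computing the Kauffman bracket via state sum. There are 2^9 = 512 states.
Each crossing splits two ways (0=vertical, 1=horizontal). The state's weight is A^(#A-smoothings - #B-smoothings) * d^(loops - 1).
Tabulate the states by total A-exponent and number of loops L (A-exp: L × count):
  A^9: L=6 ×1
  A^7: L=5 ×9
  A^5: L=4 ×35, L=6 ×1
  A^3: L=3 ×74, L=5 ×10
  A^1: L=2 ×85, L=4 ×41
  A^-1: L=1 ×42, L=3 ×80, L=5 ×4
  A^-3: L=2 ×65, L=4 ×19
  A^-5: L=1 ×9, L=3 ×26, L=5 ×1
  A^-7: L=2 ×6, L=4 ×3
  A^-9: L=3 ×1
Each group contributes A^e * Σ count * d^(L-1):
Powers of d = -A^2 - A^-2: d^2 = A^4 + 2 + A^-4; d^3 = -A^6 - 3*A^2 - 3*A^-2 - A^-6; d^4 = A^8 + 4*A^4 + 6 + 4*A^-4 + A^-8; d^5 = -A^10 - 5*A^6 - 10*A^2 - 10*A^-2 - 5*A^-6 - A^-10.
  A^9 * (d^5) = -A^19 - 5*A^15 - 10*A^11 - 10*A^7 - 5*A^3 - A^-1
  A^7 * (9*d^4) = 9*A^15 + 36*A^11 + 54*A^7 + 36*A^3 + 9*A^-1
  A^5 * (35*d^3 + d^5) = -A^15 - 40*A^11 - 115*A^7 - 115*A^3 - 40*A^-1 - A^-5
  A^3 * (74*d^2 + 10*d^4) = 10*A^11 + 114*A^7 + 208*A^3 + 114*A^-1 + 10*A^-5
  A^1 * (85*d + 41*d^3) = -41*A^7 - 208*A^3 - 208*A^-1 - 41*A^-5
  A^-1 * (42 + 80*d^2 + 4*d^4) = 4*A^7 + 96*A^3 + 226*A^-1 + 96*A^-5 + 4*A^-9
  A^-3 * (65*d + 19*d^3) = -19*A^3 - 122*A^-1 - 122*A^-5 - 19*A^-9
  A^-5 * (9 + 26*d^2 + d^4) = A^3 + 30*A^-1 + 67*A^-5 + 30*A^-9 + A^-13
  A^-7 * (6*d + 3*d^3) = -3*A^-1 - 15*A^-5 - 15*A^-9 - 3*A^-13
  A^-9 * (d^2) = A^-5 + 2*A^-9 + A^-13
Summing the groups: <K> = -A^19 + 3*A^15 - 4*A^11 + 6*A^7 - 6*A^3 + 5*A^-1 - 5*A^-5 + 2*A^-9 - A^-13
Normalise by the writhe: (-A^3)^(-w) = (-A^3)^(7) = -A^21, so f(A) = -A^21 * <K> = A^40 - 3*A^36 + 4*A^32 - 6*A^28 + 6*A^24 - 5*A^20 + 5*A^16 - 2*A^12 + A^8.
Substitute A = t^(-1/4), i.e. A^e → t^(-e/4): V(t) = t^-2 - 2*t^-3 + 5*t^-4 - 5*t^-5 + 6*t^-6 - 6*t^-7 + 4*t^-8 - 3*t^-9 + t^-10

Answer: t^-2 - 2*t^-3 + 5*t^-4 - 5*t^-5 + 6*t^-6 - 6*t^-7 + 4*t^-8 - 3*t^-9 + t^-10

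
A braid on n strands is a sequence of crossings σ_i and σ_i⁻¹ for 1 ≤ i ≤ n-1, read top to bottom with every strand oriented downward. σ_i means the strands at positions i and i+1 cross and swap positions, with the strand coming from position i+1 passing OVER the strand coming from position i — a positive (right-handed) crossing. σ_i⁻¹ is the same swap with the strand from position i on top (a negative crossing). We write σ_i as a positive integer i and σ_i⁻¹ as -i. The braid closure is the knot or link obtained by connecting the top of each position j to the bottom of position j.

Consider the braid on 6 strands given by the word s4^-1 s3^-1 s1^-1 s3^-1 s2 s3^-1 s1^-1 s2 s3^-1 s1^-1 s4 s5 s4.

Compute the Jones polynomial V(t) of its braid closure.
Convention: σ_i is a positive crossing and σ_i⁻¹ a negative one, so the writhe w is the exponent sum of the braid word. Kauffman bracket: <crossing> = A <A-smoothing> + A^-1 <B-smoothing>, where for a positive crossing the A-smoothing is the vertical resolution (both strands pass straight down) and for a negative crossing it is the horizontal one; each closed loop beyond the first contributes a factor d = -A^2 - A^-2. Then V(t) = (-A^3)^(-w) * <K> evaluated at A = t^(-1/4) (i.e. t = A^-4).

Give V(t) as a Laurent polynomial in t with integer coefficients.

1 - 2*t^-1 + 4*t^-2 - 5*t^-3 + 7*t^-4 - 7*t^-5 + 6*t^-6 - 5*t^-7 + 3*t^-8 - t^-9

Derivation:
The presented braid s4^-1 s3^-1 s1^-1 s3^-1 s2 s3^-1 s1^-1 s2 s3^-1 s1^-1 s4 s5 s4 on 6 strands reduces by inverse Markov moves (closure unchanged at each step):
  Deconjugate: the word is γ·β·γ⁻¹ with γ = s4^-1 (prefix) and γ⁻¹ = s4 (suffix); strip both.
  Destabilize: the word has the form β·s5 where s5 occurs only as the final letter (β ∈ B_5); drop it and the last strand → 5 strands.
  Destabilize: the word has the form β·s4 where s4 occurs only as the final letter (β ∈ B_4); drop it and the last strand → 4 strands.
Reduced to β = s3^-1 s1^-1 s3^-1 s2 s3^-1 s1^-1 s2 s3^-1 s1^-1 on 4 strands, 9 crossings.
Compute on β:
Braid: s3^-1 s1^-1 s3^-1 s2 s3^-1 s1^-1 s2 s3^-1 s1^-1 on 4 strands, 9 crossings.
Writhe w = (#positive) - (#negative) = 2 - 7 = -5.
Enumerate smoothing states for the bracket polynomial. There are 2^9 = 512 states.
Each crossing splits two ways (0=vertical, 1=horizontal). The state's weight is A^(#A-smoothings - #B-smoothings) * d^(loops - 1).
Tabulate the states by total A-exponent and number of loops L (A-exp: L × count):
  A^9: L=7 ×1
  A^7: L=6 ×9
  A^5: L=5 ×36
  A^3: L=4 ×83, L=6 ×1
  A^1: L=3 ×118, L=5 ×8
  A^-1: L=2 ×100, L=4 ×26
  A^-3: L=1 ×41, L=3 ×42, L=5 ×1
  A^-5: L=2 ×31, L=4 ×5
  A^-7: L=3 ×9
  A^-9: L=4 ×1
Each group contributes A^e * Σ count * d^(L-1):
Powers of d = -A^2 - A^-2: d^2 = A^4 + 2 + A^-4; d^3 = -A^6 - 3*A^2 - 3*A^-2 - A^-6; d^4 = A^8 + 4*A^4 + 6 + 4*A^-4 + A^-8; d^5 = -A^10 - 5*A^6 - 10*A^2 - 10*A^-2 - 5*A^-6 - A^-10; d^6 = A^12 + 6*A^8 + 15*A^4 + 20 + 15*A^-4 + 6*A^-8 + A^-12.
  A^9 * (d^6) = A^21 + 6*A^17 + 15*A^13 + 20*A^9 + 15*A^5 + 6*A + A^-3
  A^7 * (9*d^5) = -9*A^17 - 45*A^13 - 90*A^9 - 90*A^5 - 45*A - 9*A^-3
  A^5 * (36*d^4) = 36*A^13 + 144*A^9 + 216*A^5 + 144*A + 36*A^-3
  A^3 * (83*d^3 + d^5) = -A^13 - 88*A^9 - 259*A^5 - 259*A - 88*A^-3 - A^-7
  A^1 * (118*d^2 + 8*d^4) = 8*A^9 + 150*A^5 + 284*A + 150*A^-3 + 8*A^-7
  A^-1 * (100*d + 26*d^3) = -26*A^5 - 178*A - 178*A^-3 - 26*A^-7
  A^-3 * (41 + 42*d^2 + d^4) = A^5 + 46*A + 131*A^-3 + 46*A^-7 + A^-11
  A^-5 * (31*d + 5*d^3) = -5*A - 46*A^-3 - 46*A^-7 - 5*A^-11
  A^-7 * (9*d^2) = 9*A^-3 + 18*A^-7 + 9*A^-11
  A^-9 * (d^3) = -A^-3 - 3*A^-7 - 3*A^-11 - A^-15
Summing the groups: <K> = A^21 - 3*A^17 + 5*A^13 - 6*A^9 + 7*A^5 - 7*A + 5*A^-3 - 4*A^-7 + 2*A^-11 - A^-15
Normalise by the writhe: (-A^3)^(-w) = (-A^3)^(5) = -A^15, so f(A) = -A^15 * <K> = -A^36 + 3*A^32 - 5*A^28 + 6*A^24 - 7*A^20 + 7*A^16 - 5*A^12 + 4*A^8 - 2*A^4 + 1.
Substitute A = t^(-1/4), i.e. A^e → t^(-e/4): V(t) = 1 - 2*t^-1 + 4*t^-2 - 5*t^-3 + 7*t^-4 - 7*t^-5 + 6*t^-6 - 5*t^-7 + 3*t^-8 - t^-9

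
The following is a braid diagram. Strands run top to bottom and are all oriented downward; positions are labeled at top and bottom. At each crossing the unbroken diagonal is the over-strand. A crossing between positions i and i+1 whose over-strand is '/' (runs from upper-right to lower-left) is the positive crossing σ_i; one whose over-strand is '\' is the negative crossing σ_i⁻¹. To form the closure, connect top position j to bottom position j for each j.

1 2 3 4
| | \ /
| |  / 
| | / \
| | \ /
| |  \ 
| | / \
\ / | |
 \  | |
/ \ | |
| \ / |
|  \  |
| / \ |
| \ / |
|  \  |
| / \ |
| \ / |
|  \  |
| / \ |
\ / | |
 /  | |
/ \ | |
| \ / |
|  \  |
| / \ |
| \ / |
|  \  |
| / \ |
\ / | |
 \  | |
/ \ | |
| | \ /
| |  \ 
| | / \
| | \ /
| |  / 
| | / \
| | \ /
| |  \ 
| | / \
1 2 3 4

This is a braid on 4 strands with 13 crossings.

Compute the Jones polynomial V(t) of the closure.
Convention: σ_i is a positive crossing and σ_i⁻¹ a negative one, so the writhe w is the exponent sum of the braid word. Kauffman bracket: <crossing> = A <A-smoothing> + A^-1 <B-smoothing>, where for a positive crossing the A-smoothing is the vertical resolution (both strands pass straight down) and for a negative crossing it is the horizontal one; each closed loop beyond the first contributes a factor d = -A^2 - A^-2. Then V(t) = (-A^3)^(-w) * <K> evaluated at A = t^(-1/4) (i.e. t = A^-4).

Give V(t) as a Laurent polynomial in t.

t^-2 - t^-3 + 3*t^-4 - 3*t^-5 + 3*t^-6 - 3*t^-7 + 2*t^-8 - t^-9

Derivation:
Reading the diagram top to bottom ('/'-over between positions i,i+1 = s_i, '\'-over = s_i^-1): braid word = s3 s3^-1 s1^-1 s2^-1 s2^-1 s2^-1 s1 s2^-1 s2^-1 s1^-1 s3^-1 s3 s3^-1.
The presented braid s3 s3^-1 s1^-1 s2^-1 s2^-1 s2^-1 s1 s2^-1 s2^-1 s1^-1 s3^-1 s3 s3^-1 on 4 strands reduces by inverse Markov moves (closure unchanged at each step):
  Deconjugate: the word is γ·β·γ⁻¹ with γ = s3 s3^-1 (prefix) and γ⁻¹ = s3 s3^-1 (suffix); strip both.
  Destabilize: the word has the form β·s3^-1 where s3^-1 occurs only as the final letter (β ∈ B_3); drop it and the last strand → 3 strands.
Reduced to β = s1^-1 s2^-1 s2^-1 s2^-1 s1 s2^-1 s2^-1 s1^-1 on 3 strands, 8 crossings.
Compute on β:
Braid: s1^-1 s2^-1 s2^-1 s2^-1 s1 s2^-1 s2^-1 s1^-1 on 3 strands, 8 crossings.
Writhe w = (#positive) - (#negative) = 1 - 7 = -6.
Enumerate smoothing states for the bracket polynomial. There are 2^8 = 256 states.
For each crossing: s=0 is the vertical smoothing, s=1 horizontal. Crossing k contributes A^(sign_k * (1 - 2*s_k)); loop factor d = -A^2 - A^-2.
Tabulate the states by total A-exponent and number of loops L (A-exp: L × count):
  A^8: L=6 ×1
  A^6: L=5 ×8
  A^4: L=4 ×27, L=6 ×1
  A^2: L=3 ×49, L=5 ×7
  A^0: L=2 ×49, L=4 ×21
  A^-2: L=1 ×22, L=3 ×34
  A^-4: L=2 ×27, L=4 ×1
  A^-6: L=1 ×5, L=3 ×3
  A^-8: L=2 ×1
Each group contributes A^e * Σ count * d^(L-1):
Powers of d = -A^2 - A^-2: d^2 = A^4 + 2 + A^-4; d^3 = -A^6 - 3*A^2 - 3*A^-2 - A^-6; d^4 = A^8 + 4*A^4 + 6 + 4*A^-4 + A^-8; d^5 = -A^10 - 5*A^6 - 10*A^2 - 10*A^-2 - 5*A^-6 - A^-10.
  A^8 * (d^5) = -A^18 - 5*A^14 - 10*A^10 - 10*A^6 - 5*A^2 - A^-2
  A^6 * (8*d^4) = 8*A^14 + 32*A^10 + 48*A^6 + 32*A^2 + 8*A^-2
  A^4 * (27*d^3 + d^5) = -A^14 - 32*A^10 - 91*A^6 - 91*A^2 - 32*A^-2 - A^-6
  A^2 * (49*d^2 + 7*d^4) = 7*A^10 + 77*A^6 + 140*A^2 + 77*A^-2 + 7*A^-6
  A^0 * (49*d + 21*d^3) = -21*A^6 - 112*A^2 - 112*A^-2 - 21*A^-6
  A^-2 * (22 + 34*d^2) = 34*A^2 + 90*A^-2 + 34*A^-6
  A^-4 * (27*d + d^3) = -A^2 - 30*A^-2 - 30*A^-6 - A^-10
  A^-6 * (5 + 3*d^2) = 3*A^-2 + 11*A^-6 + 3*A^-10
  A^-8 * (d) = -A^-6 - A^-10
Summing the groups: <K> = -A^18 + 2*A^14 - 3*A^10 + 3*A^6 - 3*A^2 + 3*A^-2 - A^-6 + A^-10
Normalise by the writhe: (-A^3)^(-w) = (-A^3)^(6) = A^18, so f(A) = A^18 * <K> = -A^36 + 2*A^32 - 3*A^28 + 3*A^24 - 3*A^20 + 3*A^16 - A^12 + A^8.
Substitute A = t^(-1/4), i.e. A^e → t^(-e/4): V(t) = t^-2 - t^-3 + 3*t^-4 - 3*t^-5 + 3*t^-6 - 3*t^-7 + 2*t^-8 - t^-9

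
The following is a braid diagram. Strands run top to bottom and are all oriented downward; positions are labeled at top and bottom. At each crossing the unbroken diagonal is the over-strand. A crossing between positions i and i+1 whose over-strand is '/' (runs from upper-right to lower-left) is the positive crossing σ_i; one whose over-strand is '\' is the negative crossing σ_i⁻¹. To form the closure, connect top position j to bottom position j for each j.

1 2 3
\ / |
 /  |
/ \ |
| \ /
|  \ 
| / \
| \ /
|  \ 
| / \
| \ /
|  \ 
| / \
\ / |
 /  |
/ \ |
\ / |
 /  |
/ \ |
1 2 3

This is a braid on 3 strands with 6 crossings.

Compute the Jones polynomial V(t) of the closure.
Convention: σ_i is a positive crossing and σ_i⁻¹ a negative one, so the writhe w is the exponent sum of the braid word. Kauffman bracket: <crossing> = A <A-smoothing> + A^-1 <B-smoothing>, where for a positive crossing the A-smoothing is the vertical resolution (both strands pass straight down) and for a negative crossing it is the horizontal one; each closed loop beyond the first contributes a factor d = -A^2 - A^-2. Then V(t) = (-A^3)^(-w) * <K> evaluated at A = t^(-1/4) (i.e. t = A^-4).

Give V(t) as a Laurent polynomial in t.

Reading the diagram top to bottom ('/'-over between positions i,i+1 = s_i, '\'-over = s_i^-1): braid word = s1 s2^-1 s2^-1 s2^-1 s1 s1.
Braid: s1 s2^-1 s2^-1 s2^-1 s1 s1 on 3 strands, 6 crossings.
Writhe w = (#positive) - (#negative) = 3 - 3 = 0.
State-sum expansion of <K>. There are 2^6 = 64 states.
Smooth each crossing (0=||, 1=⌣⌢); contribution A^(Σ sign_k(1-2s_k)) * d^(L-1).
Tabulate the states by total A-exponent and number of loops L (A-exp: L × count):
  A^6: L=4 ×1
  A^4: L=3 ×6
  A^2: L=2 ×12, L=4 ×3
  A^0: L=1 ×9, L=3 ×10, L=5 ×1
  A^-2: L=2 ×12, L=4 ×3
  A^-4: L=3 ×6
  A^-6: L=4 ×1
Each group contributes A^e * Σ count * d^(L-1):
Powers of d = -A^2 - A^-2: d^2 = A^4 + 2 + A^-4; d^3 = -A^6 - 3*A^2 - 3*A^-2 - A^-6; d^4 = A^8 + 4*A^4 + 6 + 4*A^-4 + A^-8.
  A^6 * (d^3) = -A^12 - 3*A^8 - 3*A^4 - 1
  A^4 * (6*d^2) = 6*A^8 + 12*A^4 + 6
  A^2 * (12*d + 3*d^3) = -3*A^8 - 21*A^4 - 21 - 3*A^-4
  A^0 * (9 + 10*d^2 + d^4) = A^8 + 14*A^4 + 35 + 14*A^-4 + A^-8
  A^-2 * (12*d + 3*d^3) = -3*A^4 - 21 - 21*A^-4 - 3*A^-8
  A^-4 * (6*d^2) = 6 + 12*A^-4 + 6*A^-8
  A^-6 * (d^3) = -1 - 3*A^-4 - 3*A^-8 - A^-12
Summing the groups: <K> = -A^12 + A^8 - A^4 + 3 - A^-4 + A^-8 - A^-12
Normalise by the writhe: (-A^3)^(-w) = (-A^3)^(0) = 1, so f(A) = 1 * <K> = -A^12 + A^8 - A^4 + 3 - A^-4 + A^-8 - A^-12.
Substitute A = t^(-1/4), i.e. A^e → t^(-e/4): V(t) = -t^3 + t^2 - t + 3 - t^-1 + t^-2 - t^-3

Answer: -t^3 + t^2 - t + 3 - t^-1 + t^-2 - t^-3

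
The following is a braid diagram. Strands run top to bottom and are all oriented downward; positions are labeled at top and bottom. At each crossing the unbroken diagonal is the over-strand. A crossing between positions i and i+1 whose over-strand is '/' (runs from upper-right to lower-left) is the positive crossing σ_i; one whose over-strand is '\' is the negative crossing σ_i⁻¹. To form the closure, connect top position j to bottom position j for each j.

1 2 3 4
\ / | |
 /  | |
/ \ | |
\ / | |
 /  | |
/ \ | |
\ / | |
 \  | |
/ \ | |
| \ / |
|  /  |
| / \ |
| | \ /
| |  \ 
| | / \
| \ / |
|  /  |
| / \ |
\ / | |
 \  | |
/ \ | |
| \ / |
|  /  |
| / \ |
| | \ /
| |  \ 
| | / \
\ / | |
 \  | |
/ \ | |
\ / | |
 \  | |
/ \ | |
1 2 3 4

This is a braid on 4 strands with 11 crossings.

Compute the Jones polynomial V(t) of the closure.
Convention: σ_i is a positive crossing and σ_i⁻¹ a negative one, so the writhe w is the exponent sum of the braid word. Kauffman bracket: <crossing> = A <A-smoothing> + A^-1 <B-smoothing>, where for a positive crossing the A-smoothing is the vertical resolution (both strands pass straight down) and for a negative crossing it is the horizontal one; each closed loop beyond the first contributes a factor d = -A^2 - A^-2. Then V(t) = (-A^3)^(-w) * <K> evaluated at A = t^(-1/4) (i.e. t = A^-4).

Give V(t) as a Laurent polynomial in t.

Reading the diagram top to bottom ('/'-over between positions i,i+1 = s_i, '\'-over = s_i^-1): braid word = s1 s1 s1^-1 s2 s3^-1 s2 s1^-1 s2 s3^-1 s1^-1 s1^-1.
The presented braid s1 s1 s1^-1 s2 s3^-1 s2 s1^-1 s2 s3^-1 s1^-1 s1^-1 on 4 strands reduces by inverse Markov moves (closure unchanged at each step):
  Deconjugate: the word is γ·β·γ⁻¹ with γ = s1 s1 (prefix) and γ⁻¹ = s1^-1 s1^-1 (suffix); strip both.
Reduced to β = s1^-1 s2 s3^-1 s2 s1^-1 s2 s3^-1 on 4 strands, 7 crossings.
Compute on β:
Braid: s1^-1 s2 s3^-1 s2 s1^-1 s2 s3^-1 on 4 strands, 7 crossings.
Writhe w = (#positive) - (#negative) = 3 - 4 = -1.
Computing the Kauffman bracket via state sum. There are 2^7 = 128 states.
For each crossing: s=0 is the vertical smoothing, s=1 horizontal. Crossing k contributes A^(sign_k * (1 - 2*s_k)); loop factor d = -A^2 - A^-2.
Tabulate the states by total A-exponent and number of loops L (A-exp: L × count):
  A^7: L=4 ×1
  A^5: L=3 ×7
  A^3: L=2 ×19, L=4 ×2
  A^1: L=1 ×21, L=3 ×14
  A^-1: L=2 ×32, L=4 ×3
  A^-3: L=3 ×21
  A^-5: L=4 ×7
  A^-7: L=5 ×1
Each group contributes A^e * Σ count * d^(L-1):
Powers of d = -A^2 - A^-2: d^2 = A^4 + 2 + A^-4; d^3 = -A^6 - 3*A^2 - 3*A^-2 - A^-6; d^4 = A^8 + 4*A^4 + 6 + 4*A^-4 + A^-8.
  A^7 * (d^3) = -A^13 - 3*A^9 - 3*A^5 - A
  A^5 * (7*d^2) = 7*A^9 + 14*A^5 + 7*A
  A^3 * (19*d + 2*d^3) = -2*A^9 - 25*A^5 - 25*A - 2*A^-3
  A^1 * (21 + 14*d^2) = 14*A^5 + 49*A + 14*A^-3
  A^-1 * (32*d + 3*d^3) = -3*A^5 - 41*A - 41*A^-3 - 3*A^-7
  A^-3 * (21*d^2) = 21*A + 42*A^-3 + 21*A^-7
  A^-5 * (7*d^3) = -7*A - 21*A^-3 - 21*A^-7 - 7*A^-11
  A^-7 * (d^4) = A + 4*A^-3 + 6*A^-7 + 4*A^-11 + A^-15
Summing the groups: <K> = -A^13 + 2*A^9 - 3*A^5 + 4*A - 4*A^-3 + 3*A^-7 - 3*A^-11 + A^-15
Normalise by the writhe: (-A^3)^(-w) = (-A^3)^(1) = -A^3, so f(A) = -A^3 * <K> = A^16 - 2*A^12 + 3*A^8 - 4*A^4 + 4 - 3*A^-4 + 3*A^-8 - A^-12.
Substitute A = t^(-1/4), i.e. A^e → t^(-e/4): V(t) = -t^3 + 3*t^2 - 3*t + 4 - 4*t^-1 + 3*t^-2 - 2*t^-3 + t^-4

Answer: -t^3 + 3*t^2 - 3*t + 4 - 4*t^-1 + 3*t^-2 - 2*t^-3 + t^-4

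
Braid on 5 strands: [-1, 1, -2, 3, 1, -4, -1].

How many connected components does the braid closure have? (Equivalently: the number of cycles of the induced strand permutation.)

Track the strand permutation on 5 strands, starting from identity.
  step 1: s1^-1 swaps positions 1,2 -> [2 1 3 4 5]
  step 2: s1 swaps positions 1,2 -> [1 2 3 4 5]
  step 3: s2^-1 swaps positions 2,3 -> [1 3 2 4 5]
  step 4: s3 swaps positions 3,4 -> [1 3 4 2 5]
  step 5: s1 swaps positions 1,2 -> [3 1 4 2 5]
  step 6: s4^-1 swaps positions 4,5 -> [3 1 4 5 2]
  step 7: s1^-1 swaps positions 1,2 -> [1 3 4 5 2]
Final permutation (position -> original strand): [1 3 4 5 2]
Closure components = cycle count of this permutation = 2.

Answer: 2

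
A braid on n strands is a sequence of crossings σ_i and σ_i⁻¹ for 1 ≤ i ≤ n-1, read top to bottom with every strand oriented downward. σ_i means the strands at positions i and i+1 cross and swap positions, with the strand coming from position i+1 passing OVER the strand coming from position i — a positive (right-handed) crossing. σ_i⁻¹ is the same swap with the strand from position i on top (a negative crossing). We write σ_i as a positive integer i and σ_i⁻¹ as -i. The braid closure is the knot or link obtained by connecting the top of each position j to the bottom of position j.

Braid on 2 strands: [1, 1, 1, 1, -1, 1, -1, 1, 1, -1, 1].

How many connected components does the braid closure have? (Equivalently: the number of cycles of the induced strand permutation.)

Track the strand permutation on 2 strands, starting from identity.
  step 1: s1 swaps positions 1,2 -> [2 1]
  step 2: s1 swaps positions 1,2 -> [1 2]
  step 3: s1 swaps positions 1,2 -> [2 1]
  step 4: s1 swaps positions 1,2 -> [1 2]
  step 5: s1^-1 swaps positions 1,2 -> [2 1]
  step 6: s1 swaps positions 1,2 -> [1 2]
  step 7: s1^-1 swaps positions 1,2 -> [2 1]
  step 8: s1 swaps positions 1,2 -> [1 2]
  step 9: s1 swaps positions 1,2 -> [2 1]
  step 10: s1^-1 swaps positions 1,2 -> [1 2]
  step 11: s1 swaps positions 1,2 -> [2 1]
Final permutation (position -> original strand): [2 1]
Closure components = cycle count of this permutation = 1.

Answer: 1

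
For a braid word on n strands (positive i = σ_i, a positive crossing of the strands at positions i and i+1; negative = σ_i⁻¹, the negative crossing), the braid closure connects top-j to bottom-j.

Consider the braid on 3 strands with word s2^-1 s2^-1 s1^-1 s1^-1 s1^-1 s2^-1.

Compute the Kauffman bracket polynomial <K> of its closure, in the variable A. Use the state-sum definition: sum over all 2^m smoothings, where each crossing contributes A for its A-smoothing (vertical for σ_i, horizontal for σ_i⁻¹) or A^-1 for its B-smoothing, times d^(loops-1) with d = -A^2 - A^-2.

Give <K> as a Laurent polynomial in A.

A^14 - 2*A^10 + A^6 - 2*A^2 + 2*A^-2 + A^-10

Derivation:
Braid: s2^-1 s2^-1 s1^-1 s1^-1 s1^-1 s2^-1 on 3 strands, 6 crossings.
Writhe w = (#positive) - (#negative) = 0 - 6 = -6.
State-sum expansion of <K>. There are 2^6 = 64 states.
Smooth each crossing (0=||, 1=⌣⌢); contribution A^(Σ sign_k(1-2s_k)) * d^(L-1).
Tabulate the states by total A-exponent and number of loops L (A-exp: L × count):
  A^6: L=5 ×1
  A^4: L=4 ×6
  A^2: L=3 ×15
  A^0: L=2 ×18, L=4 ×2
  A^-2: L=1 ×9, L=3 ×6
  A^-4: L=2 ×6
  A^-6: L=3 ×1
Each group contributes A^e * Σ count * d^(L-1):
Powers of d = -A^2 - A^-2: d^2 = A^4 + 2 + A^-4; d^3 = -A^6 - 3*A^2 - 3*A^-2 - A^-6; d^4 = A^8 + 4*A^4 + 6 + 4*A^-4 + A^-8.
  A^6 * (d^4) = A^14 + 4*A^10 + 6*A^6 + 4*A^2 + A^-2
  A^4 * (6*d^3) = -6*A^10 - 18*A^6 - 18*A^2 - 6*A^-2
  A^2 * (15*d^2) = 15*A^6 + 30*A^2 + 15*A^-2
  A^0 * (18*d + 2*d^3) = -2*A^6 - 24*A^2 - 24*A^-2 - 2*A^-6
  A^-2 * (9 + 6*d^2) = 6*A^2 + 21*A^-2 + 6*A^-6
  A^-4 * (6*d) = -6*A^-2 - 6*A^-6
  A^-6 * (d^2) = A^-2 + 2*A^-6 + A^-10
Summing the groups: <K> = A^14 - 2*A^10 + A^6 - 2*A^2 + 2*A^-2 + A^-10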